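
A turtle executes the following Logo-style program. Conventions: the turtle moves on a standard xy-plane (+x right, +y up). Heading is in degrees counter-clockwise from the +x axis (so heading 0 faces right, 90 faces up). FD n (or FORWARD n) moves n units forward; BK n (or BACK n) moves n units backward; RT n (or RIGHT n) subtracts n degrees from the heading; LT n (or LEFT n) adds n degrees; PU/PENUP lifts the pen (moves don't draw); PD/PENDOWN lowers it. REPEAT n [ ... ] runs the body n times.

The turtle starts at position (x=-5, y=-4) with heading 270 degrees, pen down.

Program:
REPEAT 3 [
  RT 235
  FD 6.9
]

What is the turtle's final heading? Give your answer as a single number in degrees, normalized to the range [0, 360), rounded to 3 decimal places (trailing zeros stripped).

Executing turtle program step by step:
Start: pos=(-5,-4), heading=270, pen down
REPEAT 3 [
  -- iteration 1/3 --
  RT 235: heading 270 -> 35
  FD 6.9: (-5,-4) -> (0.652,-0.042) [heading=35, draw]
  -- iteration 2/3 --
  RT 235: heading 35 -> 160
  FD 6.9: (0.652,-0.042) -> (-5.832,2.318) [heading=160, draw]
  -- iteration 3/3 --
  RT 235: heading 160 -> 285
  FD 6.9: (-5.832,2.318) -> (-4.046,-4.347) [heading=285, draw]
]
Final: pos=(-4.046,-4.347), heading=285, 3 segment(s) drawn

Answer: 285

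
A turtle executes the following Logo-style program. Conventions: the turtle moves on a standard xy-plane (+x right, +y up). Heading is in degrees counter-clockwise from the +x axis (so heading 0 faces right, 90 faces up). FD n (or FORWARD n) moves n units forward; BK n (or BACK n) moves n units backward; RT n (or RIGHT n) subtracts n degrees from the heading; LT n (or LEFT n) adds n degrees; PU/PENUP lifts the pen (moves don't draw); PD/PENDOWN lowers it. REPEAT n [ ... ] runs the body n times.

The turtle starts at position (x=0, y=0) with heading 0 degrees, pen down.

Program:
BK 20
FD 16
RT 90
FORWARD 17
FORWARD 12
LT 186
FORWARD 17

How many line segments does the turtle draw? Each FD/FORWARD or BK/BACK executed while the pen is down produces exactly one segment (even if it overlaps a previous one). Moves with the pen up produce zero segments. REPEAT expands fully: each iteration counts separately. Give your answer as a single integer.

Answer: 5

Derivation:
Executing turtle program step by step:
Start: pos=(0,0), heading=0, pen down
BK 20: (0,0) -> (-20,0) [heading=0, draw]
FD 16: (-20,0) -> (-4,0) [heading=0, draw]
RT 90: heading 0 -> 270
FD 17: (-4,0) -> (-4,-17) [heading=270, draw]
FD 12: (-4,-17) -> (-4,-29) [heading=270, draw]
LT 186: heading 270 -> 96
FD 17: (-4,-29) -> (-5.777,-12.093) [heading=96, draw]
Final: pos=(-5.777,-12.093), heading=96, 5 segment(s) drawn
Segments drawn: 5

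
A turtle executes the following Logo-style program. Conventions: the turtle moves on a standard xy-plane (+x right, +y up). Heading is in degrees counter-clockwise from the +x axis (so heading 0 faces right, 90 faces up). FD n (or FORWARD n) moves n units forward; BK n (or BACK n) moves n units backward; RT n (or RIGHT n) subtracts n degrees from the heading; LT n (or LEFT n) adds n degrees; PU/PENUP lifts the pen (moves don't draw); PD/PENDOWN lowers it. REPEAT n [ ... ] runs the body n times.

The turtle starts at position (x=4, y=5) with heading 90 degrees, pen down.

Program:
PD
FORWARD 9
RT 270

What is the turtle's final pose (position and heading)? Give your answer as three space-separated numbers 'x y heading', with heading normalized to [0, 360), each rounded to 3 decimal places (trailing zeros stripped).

Answer: 4 14 180

Derivation:
Executing turtle program step by step:
Start: pos=(4,5), heading=90, pen down
PD: pen down
FD 9: (4,5) -> (4,14) [heading=90, draw]
RT 270: heading 90 -> 180
Final: pos=(4,14), heading=180, 1 segment(s) drawn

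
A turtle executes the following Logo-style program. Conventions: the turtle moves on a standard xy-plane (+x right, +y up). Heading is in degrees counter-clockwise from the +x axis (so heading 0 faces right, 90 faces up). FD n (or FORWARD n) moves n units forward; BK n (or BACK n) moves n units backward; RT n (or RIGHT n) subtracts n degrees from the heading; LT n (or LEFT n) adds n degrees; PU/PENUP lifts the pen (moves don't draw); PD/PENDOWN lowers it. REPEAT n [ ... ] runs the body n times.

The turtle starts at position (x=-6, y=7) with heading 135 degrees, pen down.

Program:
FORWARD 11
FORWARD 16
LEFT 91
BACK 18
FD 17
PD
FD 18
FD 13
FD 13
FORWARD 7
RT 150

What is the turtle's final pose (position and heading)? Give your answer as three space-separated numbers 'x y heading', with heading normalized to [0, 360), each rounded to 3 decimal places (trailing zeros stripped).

Executing turtle program step by step:
Start: pos=(-6,7), heading=135, pen down
FD 11: (-6,7) -> (-13.778,14.778) [heading=135, draw]
FD 16: (-13.778,14.778) -> (-25.092,26.092) [heading=135, draw]
LT 91: heading 135 -> 226
BK 18: (-25.092,26.092) -> (-12.588,39.04) [heading=226, draw]
FD 17: (-12.588,39.04) -> (-24.397,26.811) [heading=226, draw]
PD: pen down
FD 18: (-24.397,26.811) -> (-36.901,13.863) [heading=226, draw]
FD 13: (-36.901,13.863) -> (-45.932,4.512) [heading=226, draw]
FD 13: (-45.932,4.512) -> (-54.962,-4.84) [heading=226, draw]
FD 7: (-54.962,-4.84) -> (-59.825,-9.875) [heading=226, draw]
RT 150: heading 226 -> 76
Final: pos=(-59.825,-9.875), heading=76, 8 segment(s) drawn

Answer: -59.825 -9.875 76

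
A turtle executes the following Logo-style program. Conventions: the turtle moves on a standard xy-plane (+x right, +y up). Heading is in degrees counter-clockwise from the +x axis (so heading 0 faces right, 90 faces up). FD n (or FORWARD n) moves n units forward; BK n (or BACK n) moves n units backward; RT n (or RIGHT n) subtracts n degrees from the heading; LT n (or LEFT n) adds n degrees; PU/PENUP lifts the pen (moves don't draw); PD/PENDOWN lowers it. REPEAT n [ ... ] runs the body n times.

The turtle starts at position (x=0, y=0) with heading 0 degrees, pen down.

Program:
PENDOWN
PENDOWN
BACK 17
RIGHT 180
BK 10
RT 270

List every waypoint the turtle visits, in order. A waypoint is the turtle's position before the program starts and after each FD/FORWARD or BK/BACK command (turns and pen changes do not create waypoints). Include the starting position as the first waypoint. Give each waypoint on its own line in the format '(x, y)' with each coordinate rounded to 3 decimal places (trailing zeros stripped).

Executing turtle program step by step:
Start: pos=(0,0), heading=0, pen down
PD: pen down
PD: pen down
BK 17: (0,0) -> (-17,0) [heading=0, draw]
RT 180: heading 0 -> 180
BK 10: (-17,0) -> (-7,0) [heading=180, draw]
RT 270: heading 180 -> 270
Final: pos=(-7,0), heading=270, 2 segment(s) drawn
Waypoints (3 total):
(0, 0)
(-17, 0)
(-7, 0)

Answer: (0, 0)
(-17, 0)
(-7, 0)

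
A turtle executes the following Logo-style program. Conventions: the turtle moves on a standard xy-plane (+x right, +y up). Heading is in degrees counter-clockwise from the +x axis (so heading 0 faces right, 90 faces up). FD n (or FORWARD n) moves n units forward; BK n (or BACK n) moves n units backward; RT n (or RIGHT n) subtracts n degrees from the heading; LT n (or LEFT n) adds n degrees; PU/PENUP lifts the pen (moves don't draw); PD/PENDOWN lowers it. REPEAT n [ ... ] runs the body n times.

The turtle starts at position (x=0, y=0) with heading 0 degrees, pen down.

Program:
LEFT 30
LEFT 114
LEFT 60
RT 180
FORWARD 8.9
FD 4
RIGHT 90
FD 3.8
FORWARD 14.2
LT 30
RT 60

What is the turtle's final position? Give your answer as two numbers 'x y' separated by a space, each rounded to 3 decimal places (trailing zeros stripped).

Executing turtle program step by step:
Start: pos=(0,0), heading=0, pen down
LT 30: heading 0 -> 30
LT 114: heading 30 -> 144
LT 60: heading 144 -> 204
RT 180: heading 204 -> 24
FD 8.9: (0,0) -> (8.131,3.62) [heading=24, draw]
FD 4: (8.131,3.62) -> (11.785,5.247) [heading=24, draw]
RT 90: heading 24 -> 294
FD 3.8: (11.785,5.247) -> (13.33,1.775) [heading=294, draw]
FD 14.2: (13.33,1.775) -> (19.106,-11.197) [heading=294, draw]
LT 30: heading 294 -> 324
RT 60: heading 324 -> 264
Final: pos=(19.106,-11.197), heading=264, 4 segment(s) drawn

Answer: 19.106 -11.197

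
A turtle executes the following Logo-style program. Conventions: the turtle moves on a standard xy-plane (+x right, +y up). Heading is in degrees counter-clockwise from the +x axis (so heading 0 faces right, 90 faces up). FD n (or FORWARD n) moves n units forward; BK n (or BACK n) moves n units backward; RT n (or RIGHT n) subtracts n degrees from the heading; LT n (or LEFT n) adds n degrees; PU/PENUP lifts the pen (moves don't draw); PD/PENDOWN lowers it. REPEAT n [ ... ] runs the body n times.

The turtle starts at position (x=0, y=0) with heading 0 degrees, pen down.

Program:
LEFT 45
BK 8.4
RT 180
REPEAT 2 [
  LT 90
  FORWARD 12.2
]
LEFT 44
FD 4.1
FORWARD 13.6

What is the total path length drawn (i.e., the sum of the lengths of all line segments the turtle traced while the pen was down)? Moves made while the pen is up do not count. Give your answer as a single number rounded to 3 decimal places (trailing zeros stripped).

Executing turtle program step by step:
Start: pos=(0,0), heading=0, pen down
LT 45: heading 0 -> 45
BK 8.4: (0,0) -> (-5.94,-5.94) [heading=45, draw]
RT 180: heading 45 -> 225
REPEAT 2 [
  -- iteration 1/2 --
  LT 90: heading 225 -> 315
  FD 12.2: (-5.94,-5.94) -> (2.687,-14.566) [heading=315, draw]
  -- iteration 2/2 --
  LT 90: heading 315 -> 45
  FD 12.2: (2.687,-14.566) -> (11.314,-5.94) [heading=45, draw]
]
LT 44: heading 45 -> 89
FD 4.1: (11.314,-5.94) -> (11.385,-1.84) [heading=89, draw]
FD 13.6: (11.385,-1.84) -> (11.623,11.758) [heading=89, draw]
Final: pos=(11.623,11.758), heading=89, 5 segment(s) drawn

Segment lengths:
  seg 1: (0,0) -> (-5.94,-5.94), length = 8.4
  seg 2: (-5.94,-5.94) -> (2.687,-14.566), length = 12.2
  seg 3: (2.687,-14.566) -> (11.314,-5.94), length = 12.2
  seg 4: (11.314,-5.94) -> (11.385,-1.84), length = 4.1
  seg 5: (11.385,-1.84) -> (11.623,11.758), length = 13.6
Total = 50.5

Answer: 50.5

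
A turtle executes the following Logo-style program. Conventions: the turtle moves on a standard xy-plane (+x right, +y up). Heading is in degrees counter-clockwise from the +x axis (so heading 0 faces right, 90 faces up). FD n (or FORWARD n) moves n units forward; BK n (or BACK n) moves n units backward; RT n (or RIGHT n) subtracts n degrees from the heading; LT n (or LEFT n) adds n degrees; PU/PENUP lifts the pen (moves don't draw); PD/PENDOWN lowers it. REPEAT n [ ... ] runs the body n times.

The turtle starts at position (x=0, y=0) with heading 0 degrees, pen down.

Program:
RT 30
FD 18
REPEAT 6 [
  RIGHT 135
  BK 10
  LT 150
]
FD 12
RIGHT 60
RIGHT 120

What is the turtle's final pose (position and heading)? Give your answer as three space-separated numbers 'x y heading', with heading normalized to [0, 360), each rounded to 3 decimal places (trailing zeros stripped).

Executing turtle program step by step:
Start: pos=(0,0), heading=0, pen down
RT 30: heading 0 -> 330
FD 18: (0,0) -> (15.588,-9) [heading=330, draw]
REPEAT 6 [
  -- iteration 1/6 --
  RT 135: heading 330 -> 195
  BK 10: (15.588,-9) -> (25.248,-6.412) [heading=195, draw]
  LT 150: heading 195 -> 345
  -- iteration 2/6 --
  RT 135: heading 345 -> 210
  BK 10: (25.248,-6.412) -> (33.908,-1.412) [heading=210, draw]
  LT 150: heading 210 -> 0
  -- iteration 3/6 --
  RT 135: heading 0 -> 225
  BK 10: (33.908,-1.412) -> (40.979,5.659) [heading=225, draw]
  LT 150: heading 225 -> 15
  -- iteration 4/6 --
  RT 135: heading 15 -> 240
  BK 10: (40.979,5.659) -> (45.979,14.32) [heading=240, draw]
  LT 150: heading 240 -> 30
  -- iteration 5/6 --
  RT 135: heading 30 -> 255
  BK 10: (45.979,14.32) -> (48.567,23.979) [heading=255, draw]
  LT 150: heading 255 -> 45
  -- iteration 6/6 --
  RT 135: heading 45 -> 270
  BK 10: (48.567,23.979) -> (48.567,33.979) [heading=270, draw]
  LT 150: heading 270 -> 60
]
FD 12: (48.567,33.979) -> (54.567,44.371) [heading=60, draw]
RT 60: heading 60 -> 0
RT 120: heading 0 -> 240
Final: pos=(54.567,44.371), heading=240, 8 segment(s) drawn

Answer: 54.567 44.371 240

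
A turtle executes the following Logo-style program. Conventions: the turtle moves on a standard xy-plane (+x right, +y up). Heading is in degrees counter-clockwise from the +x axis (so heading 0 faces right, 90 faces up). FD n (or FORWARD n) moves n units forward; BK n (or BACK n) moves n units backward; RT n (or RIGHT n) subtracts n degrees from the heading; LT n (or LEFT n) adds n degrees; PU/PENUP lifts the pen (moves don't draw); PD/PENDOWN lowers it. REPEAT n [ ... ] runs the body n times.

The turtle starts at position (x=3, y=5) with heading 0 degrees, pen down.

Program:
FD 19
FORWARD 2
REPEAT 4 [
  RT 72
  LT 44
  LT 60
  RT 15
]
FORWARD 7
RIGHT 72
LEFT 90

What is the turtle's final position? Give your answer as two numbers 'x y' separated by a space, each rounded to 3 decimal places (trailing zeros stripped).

Executing turtle program step by step:
Start: pos=(3,5), heading=0, pen down
FD 19: (3,5) -> (22,5) [heading=0, draw]
FD 2: (22,5) -> (24,5) [heading=0, draw]
REPEAT 4 [
  -- iteration 1/4 --
  RT 72: heading 0 -> 288
  LT 44: heading 288 -> 332
  LT 60: heading 332 -> 32
  RT 15: heading 32 -> 17
  -- iteration 2/4 --
  RT 72: heading 17 -> 305
  LT 44: heading 305 -> 349
  LT 60: heading 349 -> 49
  RT 15: heading 49 -> 34
  -- iteration 3/4 --
  RT 72: heading 34 -> 322
  LT 44: heading 322 -> 6
  LT 60: heading 6 -> 66
  RT 15: heading 66 -> 51
  -- iteration 4/4 --
  RT 72: heading 51 -> 339
  LT 44: heading 339 -> 23
  LT 60: heading 23 -> 83
  RT 15: heading 83 -> 68
]
FD 7: (24,5) -> (26.622,11.49) [heading=68, draw]
RT 72: heading 68 -> 356
LT 90: heading 356 -> 86
Final: pos=(26.622,11.49), heading=86, 3 segment(s) drawn

Answer: 26.622 11.49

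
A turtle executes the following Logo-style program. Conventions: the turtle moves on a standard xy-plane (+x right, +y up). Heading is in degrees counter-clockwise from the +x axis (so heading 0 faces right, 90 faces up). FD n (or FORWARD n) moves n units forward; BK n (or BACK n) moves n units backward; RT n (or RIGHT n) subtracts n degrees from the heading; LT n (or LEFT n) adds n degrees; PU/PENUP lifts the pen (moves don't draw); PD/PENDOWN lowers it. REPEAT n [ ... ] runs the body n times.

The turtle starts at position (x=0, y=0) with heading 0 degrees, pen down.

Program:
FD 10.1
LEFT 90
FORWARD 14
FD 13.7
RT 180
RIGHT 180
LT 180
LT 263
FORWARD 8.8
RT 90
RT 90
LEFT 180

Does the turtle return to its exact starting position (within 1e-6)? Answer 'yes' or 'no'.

Executing turtle program step by step:
Start: pos=(0,0), heading=0, pen down
FD 10.1: (0,0) -> (10.1,0) [heading=0, draw]
LT 90: heading 0 -> 90
FD 14: (10.1,0) -> (10.1,14) [heading=90, draw]
FD 13.7: (10.1,14) -> (10.1,27.7) [heading=90, draw]
RT 180: heading 90 -> 270
RT 180: heading 270 -> 90
LT 180: heading 90 -> 270
LT 263: heading 270 -> 173
FD 8.8: (10.1,27.7) -> (1.366,28.772) [heading=173, draw]
RT 90: heading 173 -> 83
RT 90: heading 83 -> 353
LT 180: heading 353 -> 173
Final: pos=(1.366,28.772), heading=173, 4 segment(s) drawn

Start position: (0, 0)
Final position: (1.366, 28.772)
Distance = 28.805; >= 1e-6 -> NOT closed

Answer: no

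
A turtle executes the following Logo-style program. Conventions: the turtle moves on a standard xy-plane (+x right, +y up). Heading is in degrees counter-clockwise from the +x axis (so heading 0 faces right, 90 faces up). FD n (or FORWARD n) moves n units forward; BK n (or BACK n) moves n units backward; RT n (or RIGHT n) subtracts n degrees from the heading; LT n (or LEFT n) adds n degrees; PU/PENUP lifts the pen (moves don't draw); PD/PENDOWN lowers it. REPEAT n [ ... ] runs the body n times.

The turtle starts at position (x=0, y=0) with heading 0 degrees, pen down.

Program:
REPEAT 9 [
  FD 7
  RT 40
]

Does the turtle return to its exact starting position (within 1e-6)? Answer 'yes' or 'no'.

Executing turtle program step by step:
Start: pos=(0,0), heading=0, pen down
REPEAT 9 [
  -- iteration 1/9 --
  FD 7: (0,0) -> (7,0) [heading=0, draw]
  RT 40: heading 0 -> 320
  -- iteration 2/9 --
  FD 7: (7,0) -> (12.362,-4.5) [heading=320, draw]
  RT 40: heading 320 -> 280
  -- iteration 3/9 --
  FD 7: (12.362,-4.5) -> (13.578,-11.393) [heading=280, draw]
  RT 40: heading 280 -> 240
  -- iteration 4/9 --
  FD 7: (13.578,-11.393) -> (10.078,-17.455) [heading=240, draw]
  RT 40: heading 240 -> 200
  -- iteration 5/9 --
  FD 7: (10.078,-17.455) -> (3.5,-19.849) [heading=200, draw]
  RT 40: heading 200 -> 160
  -- iteration 6/9 --
  FD 7: (3.5,-19.849) -> (-3.078,-17.455) [heading=160, draw]
  RT 40: heading 160 -> 120
  -- iteration 7/9 --
  FD 7: (-3.078,-17.455) -> (-6.578,-11.393) [heading=120, draw]
  RT 40: heading 120 -> 80
  -- iteration 8/9 --
  FD 7: (-6.578,-11.393) -> (-5.362,-4.5) [heading=80, draw]
  RT 40: heading 80 -> 40
  -- iteration 9/9 --
  FD 7: (-5.362,-4.5) -> (0,0) [heading=40, draw]
  RT 40: heading 40 -> 0
]
Final: pos=(0,0), heading=0, 9 segment(s) drawn

Start position: (0, 0)
Final position: (0, 0)
Distance = 0; < 1e-6 -> CLOSED

Answer: yes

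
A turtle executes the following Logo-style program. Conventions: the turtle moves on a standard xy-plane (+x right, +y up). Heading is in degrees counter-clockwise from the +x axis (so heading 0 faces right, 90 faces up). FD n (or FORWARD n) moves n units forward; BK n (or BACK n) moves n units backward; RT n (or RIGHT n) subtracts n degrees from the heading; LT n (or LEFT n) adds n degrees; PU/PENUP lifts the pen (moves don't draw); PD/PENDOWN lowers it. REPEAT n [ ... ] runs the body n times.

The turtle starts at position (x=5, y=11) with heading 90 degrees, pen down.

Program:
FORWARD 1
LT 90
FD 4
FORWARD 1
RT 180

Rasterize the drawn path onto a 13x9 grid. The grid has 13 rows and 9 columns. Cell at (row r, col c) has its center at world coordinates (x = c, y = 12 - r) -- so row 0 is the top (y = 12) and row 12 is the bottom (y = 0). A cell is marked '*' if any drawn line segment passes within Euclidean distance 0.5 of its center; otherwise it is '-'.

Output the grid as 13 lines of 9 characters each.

Answer: ******---
-----*---
---------
---------
---------
---------
---------
---------
---------
---------
---------
---------
---------

Derivation:
Segment 0: (5,11) -> (5,12)
Segment 1: (5,12) -> (1,12)
Segment 2: (1,12) -> (0,12)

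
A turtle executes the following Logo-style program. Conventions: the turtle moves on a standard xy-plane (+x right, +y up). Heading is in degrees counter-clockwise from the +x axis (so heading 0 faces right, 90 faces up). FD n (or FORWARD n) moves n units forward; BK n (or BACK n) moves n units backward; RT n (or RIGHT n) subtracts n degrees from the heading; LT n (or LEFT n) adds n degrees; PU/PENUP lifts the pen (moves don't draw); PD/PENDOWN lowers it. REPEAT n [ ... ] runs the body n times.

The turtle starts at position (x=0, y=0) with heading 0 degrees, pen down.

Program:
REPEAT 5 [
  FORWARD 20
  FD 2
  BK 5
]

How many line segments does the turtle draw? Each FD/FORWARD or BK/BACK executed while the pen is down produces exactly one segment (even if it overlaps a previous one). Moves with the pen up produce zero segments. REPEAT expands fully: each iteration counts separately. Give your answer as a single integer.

Answer: 15

Derivation:
Executing turtle program step by step:
Start: pos=(0,0), heading=0, pen down
REPEAT 5 [
  -- iteration 1/5 --
  FD 20: (0,0) -> (20,0) [heading=0, draw]
  FD 2: (20,0) -> (22,0) [heading=0, draw]
  BK 5: (22,0) -> (17,0) [heading=0, draw]
  -- iteration 2/5 --
  FD 20: (17,0) -> (37,0) [heading=0, draw]
  FD 2: (37,0) -> (39,0) [heading=0, draw]
  BK 5: (39,0) -> (34,0) [heading=0, draw]
  -- iteration 3/5 --
  FD 20: (34,0) -> (54,0) [heading=0, draw]
  FD 2: (54,0) -> (56,0) [heading=0, draw]
  BK 5: (56,0) -> (51,0) [heading=0, draw]
  -- iteration 4/5 --
  FD 20: (51,0) -> (71,0) [heading=0, draw]
  FD 2: (71,0) -> (73,0) [heading=0, draw]
  BK 5: (73,0) -> (68,0) [heading=0, draw]
  -- iteration 5/5 --
  FD 20: (68,0) -> (88,0) [heading=0, draw]
  FD 2: (88,0) -> (90,0) [heading=0, draw]
  BK 5: (90,0) -> (85,0) [heading=0, draw]
]
Final: pos=(85,0), heading=0, 15 segment(s) drawn
Segments drawn: 15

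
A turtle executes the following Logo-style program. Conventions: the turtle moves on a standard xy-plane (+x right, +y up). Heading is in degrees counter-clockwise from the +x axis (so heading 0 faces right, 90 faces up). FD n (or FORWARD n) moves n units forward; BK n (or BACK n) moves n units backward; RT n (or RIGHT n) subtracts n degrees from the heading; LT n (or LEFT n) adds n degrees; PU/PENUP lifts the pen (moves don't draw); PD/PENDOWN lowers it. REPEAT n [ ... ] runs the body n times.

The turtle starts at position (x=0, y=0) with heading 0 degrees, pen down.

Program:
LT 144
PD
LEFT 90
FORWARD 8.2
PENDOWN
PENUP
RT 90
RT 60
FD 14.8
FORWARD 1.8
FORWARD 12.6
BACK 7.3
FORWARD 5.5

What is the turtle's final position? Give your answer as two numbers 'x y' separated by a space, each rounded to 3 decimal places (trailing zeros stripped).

Executing turtle program step by step:
Start: pos=(0,0), heading=0, pen down
LT 144: heading 0 -> 144
PD: pen down
LT 90: heading 144 -> 234
FD 8.2: (0,0) -> (-4.82,-6.634) [heading=234, draw]
PD: pen down
PU: pen up
RT 90: heading 234 -> 144
RT 60: heading 144 -> 84
FD 14.8: (-4.82,-6.634) -> (-3.273,8.085) [heading=84, move]
FD 1.8: (-3.273,8.085) -> (-3.085,9.875) [heading=84, move]
FD 12.6: (-3.085,9.875) -> (-1.768,22.406) [heading=84, move]
BK 7.3: (-1.768,22.406) -> (-2.531,15.146) [heading=84, move]
FD 5.5: (-2.531,15.146) -> (-1.956,20.616) [heading=84, move]
Final: pos=(-1.956,20.616), heading=84, 1 segment(s) drawn

Answer: -1.956 20.616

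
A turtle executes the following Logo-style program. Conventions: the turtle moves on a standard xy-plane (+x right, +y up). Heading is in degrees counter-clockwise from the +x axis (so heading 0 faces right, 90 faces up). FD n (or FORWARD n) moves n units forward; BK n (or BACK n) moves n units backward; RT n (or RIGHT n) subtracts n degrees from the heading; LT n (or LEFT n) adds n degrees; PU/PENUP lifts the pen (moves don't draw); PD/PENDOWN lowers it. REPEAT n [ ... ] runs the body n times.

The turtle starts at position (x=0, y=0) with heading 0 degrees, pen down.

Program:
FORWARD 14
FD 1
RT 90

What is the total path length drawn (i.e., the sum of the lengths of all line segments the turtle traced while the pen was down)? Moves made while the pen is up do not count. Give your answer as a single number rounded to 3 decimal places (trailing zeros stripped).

Executing turtle program step by step:
Start: pos=(0,0), heading=0, pen down
FD 14: (0,0) -> (14,0) [heading=0, draw]
FD 1: (14,0) -> (15,0) [heading=0, draw]
RT 90: heading 0 -> 270
Final: pos=(15,0), heading=270, 2 segment(s) drawn

Segment lengths:
  seg 1: (0,0) -> (14,0), length = 14
  seg 2: (14,0) -> (15,0), length = 1
Total = 15

Answer: 15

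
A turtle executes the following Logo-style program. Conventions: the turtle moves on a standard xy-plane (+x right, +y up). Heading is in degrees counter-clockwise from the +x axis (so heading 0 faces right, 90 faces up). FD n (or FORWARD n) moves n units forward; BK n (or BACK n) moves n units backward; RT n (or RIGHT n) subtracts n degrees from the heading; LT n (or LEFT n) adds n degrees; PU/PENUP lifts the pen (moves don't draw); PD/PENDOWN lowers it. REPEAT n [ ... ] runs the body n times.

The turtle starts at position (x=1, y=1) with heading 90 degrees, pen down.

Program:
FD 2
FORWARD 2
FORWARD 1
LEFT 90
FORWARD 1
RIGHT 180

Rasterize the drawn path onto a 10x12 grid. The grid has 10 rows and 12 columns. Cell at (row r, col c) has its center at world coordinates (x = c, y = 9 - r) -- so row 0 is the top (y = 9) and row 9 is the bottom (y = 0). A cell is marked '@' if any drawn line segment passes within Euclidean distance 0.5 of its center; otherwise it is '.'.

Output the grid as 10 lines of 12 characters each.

Answer: ............
............
............
@@..........
.@..........
.@..........
.@..........
.@..........
.@..........
............

Derivation:
Segment 0: (1,1) -> (1,3)
Segment 1: (1,3) -> (1,5)
Segment 2: (1,5) -> (1,6)
Segment 3: (1,6) -> (0,6)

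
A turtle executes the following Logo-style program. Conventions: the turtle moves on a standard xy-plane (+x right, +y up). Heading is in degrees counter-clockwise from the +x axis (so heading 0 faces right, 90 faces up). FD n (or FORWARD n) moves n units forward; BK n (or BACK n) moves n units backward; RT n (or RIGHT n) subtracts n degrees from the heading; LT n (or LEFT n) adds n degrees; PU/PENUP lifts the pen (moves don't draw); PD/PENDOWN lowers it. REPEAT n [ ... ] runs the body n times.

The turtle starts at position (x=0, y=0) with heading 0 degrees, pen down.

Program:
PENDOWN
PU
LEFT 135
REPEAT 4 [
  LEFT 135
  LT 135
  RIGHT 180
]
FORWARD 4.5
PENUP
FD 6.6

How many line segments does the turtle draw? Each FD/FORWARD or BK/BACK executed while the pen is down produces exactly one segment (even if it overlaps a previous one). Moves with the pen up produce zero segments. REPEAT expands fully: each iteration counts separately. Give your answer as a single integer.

Executing turtle program step by step:
Start: pos=(0,0), heading=0, pen down
PD: pen down
PU: pen up
LT 135: heading 0 -> 135
REPEAT 4 [
  -- iteration 1/4 --
  LT 135: heading 135 -> 270
  LT 135: heading 270 -> 45
  RT 180: heading 45 -> 225
  -- iteration 2/4 --
  LT 135: heading 225 -> 0
  LT 135: heading 0 -> 135
  RT 180: heading 135 -> 315
  -- iteration 3/4 --
  LT 135: heading 315 -> 90
  LT 135: heading 90 -> 225
  RT 180: heading 225 -> 45
  -- iteration 4/4 --
  LT 135: heading 45 -> 180
  LT 135: heading 180 -> 315
  RT 180: heading 315 -> 135
]
FD 4.5: (0,0) -> (-3.182,3.182) [heading=135, move]
PU: pen up
FD 6.6: (-3.182,3.182) -> (-7.849,7.849) [heading=135, move]
Final: pos=(-7.849,7.849), heading=135, 0 segment(s) drawn
Segments drawn: 0

Answer: 0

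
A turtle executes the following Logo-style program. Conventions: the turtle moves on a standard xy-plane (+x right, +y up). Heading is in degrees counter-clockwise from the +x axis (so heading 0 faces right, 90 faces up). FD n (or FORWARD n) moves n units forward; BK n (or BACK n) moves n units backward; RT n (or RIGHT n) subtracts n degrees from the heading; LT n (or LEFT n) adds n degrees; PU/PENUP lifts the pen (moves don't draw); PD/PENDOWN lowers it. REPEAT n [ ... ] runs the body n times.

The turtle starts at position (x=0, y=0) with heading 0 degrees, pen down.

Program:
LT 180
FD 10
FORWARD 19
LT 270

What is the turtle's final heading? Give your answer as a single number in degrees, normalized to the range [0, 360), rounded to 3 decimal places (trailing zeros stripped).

Answer: 90

Derivation:
Executing turtle program step by step:
Start: pos=(0,0), heading=0, pen down
LT 180: heading 0 -> 180
FD 10: (0,0) -> (-10,0) [heading=180, draw]
FD 19: (-10,0) -> (-29,0) [heading=180, draw]
LT 270: heading 180 -> 90
Final: pos=(-29,0), heading=90, 2 segment(s) drawn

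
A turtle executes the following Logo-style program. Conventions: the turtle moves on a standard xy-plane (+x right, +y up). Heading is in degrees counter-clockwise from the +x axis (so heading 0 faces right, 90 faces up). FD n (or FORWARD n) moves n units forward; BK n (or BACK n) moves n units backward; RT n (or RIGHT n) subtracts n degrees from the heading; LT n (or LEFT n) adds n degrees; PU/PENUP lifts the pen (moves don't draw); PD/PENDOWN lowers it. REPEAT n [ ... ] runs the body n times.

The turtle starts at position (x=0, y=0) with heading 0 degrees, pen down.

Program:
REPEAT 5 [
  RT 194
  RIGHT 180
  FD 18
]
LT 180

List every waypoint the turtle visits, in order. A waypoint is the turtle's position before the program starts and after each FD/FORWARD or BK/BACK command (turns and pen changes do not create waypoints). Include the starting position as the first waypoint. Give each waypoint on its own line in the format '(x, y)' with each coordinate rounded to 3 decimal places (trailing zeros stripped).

Answer: (0, 0)
(17.465, -4.355)
(33.358, -12.805)
(46.735, -24.849)
(56.8, -39.772)
(62.957, -56.687)

Derivation:
Executing turtle program step by step:
Start: pos=(0,0), heading=0, pen down
REPEAT 5 [
  -- iteration 1/5 --
  RT 194: heading 0 -> 166
  RT 180: heading 166 -> 346
  FD 18: (0,0) -> (17.465,-4.355) [heading=346, draw]
  -- iteration 2/5 --
  RT 194: heading 346 -> 152
  RT 180: heading 152 -> 332
  FD 18: (17.465,-4.355) -> (33.358,-12.805) [heading=332, draw]
  -- iteration 3/5 --
  RT 194: heading 332 -> 138
  RT 180: heading 138 -> 318
  FD 18: (33.358,-12.805) -> (46.735,-24.849) [heading=318, draw]
  -- iteration 4/5 --
  RT 194: heading 318 -> 124
  RT 180: heading 124 -> 304
  FD 18: (46.735,-24.849) -> (56.8,-39.772) [heading=304, draw]
  -- iteration 5/5 --
  RT 194: heading 304 -> 110
  RT 180: heading 110 -> 290
  FD 18: (56.8,-39.772) -> (62.957,-56.687) [heading=290, draw]
]
LT 180: heading 290 -> 110
Final: pos=(62.957,-56.687), heading=110, 5 segment(s) drawn
Waypoints (6 total):
(0, 0)
(17.465, -4.355)
(33.358, -12.805)
(46.735, -24.849)
(56.8, -39.772)
(62.957, -56.687)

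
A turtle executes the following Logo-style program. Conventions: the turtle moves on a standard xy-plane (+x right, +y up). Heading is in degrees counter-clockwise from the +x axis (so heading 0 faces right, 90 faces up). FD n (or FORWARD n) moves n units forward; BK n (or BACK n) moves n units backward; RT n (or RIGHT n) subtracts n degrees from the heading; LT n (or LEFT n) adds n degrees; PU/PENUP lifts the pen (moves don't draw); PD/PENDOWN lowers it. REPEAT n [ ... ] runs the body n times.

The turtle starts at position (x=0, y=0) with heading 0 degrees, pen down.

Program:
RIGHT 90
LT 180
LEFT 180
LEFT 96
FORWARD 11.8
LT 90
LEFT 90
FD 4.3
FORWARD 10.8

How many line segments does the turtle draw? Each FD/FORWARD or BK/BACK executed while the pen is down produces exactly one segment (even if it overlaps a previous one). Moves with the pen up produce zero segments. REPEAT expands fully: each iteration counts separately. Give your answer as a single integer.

Executing turtle program step by step:
Start: pos=(0,0), heading=0, pen down
RT 90: heading 0 -> 270
LT 180: heading 270 -> 90
LT 180: heading 90 -> 270
LT 96: heading 270 -> 6
FD 11.8: (0,0) -> (11.735,1.233) [heading=6, draw]
LT 90: heading 6 -> 96
LT 90: heading 96 -> 186
FD 4.3: (11.735,1.233) -> (7.459,0.784) [heading=186, draw]
FD 10.8: (7.459,0.784) -> (-3.282,-0.345) [heading=186, draw]
Final: pos=(-3.282,-0.345), heading=186, 3 segment(s) drawn
Segments drawn: 3

Answer: 3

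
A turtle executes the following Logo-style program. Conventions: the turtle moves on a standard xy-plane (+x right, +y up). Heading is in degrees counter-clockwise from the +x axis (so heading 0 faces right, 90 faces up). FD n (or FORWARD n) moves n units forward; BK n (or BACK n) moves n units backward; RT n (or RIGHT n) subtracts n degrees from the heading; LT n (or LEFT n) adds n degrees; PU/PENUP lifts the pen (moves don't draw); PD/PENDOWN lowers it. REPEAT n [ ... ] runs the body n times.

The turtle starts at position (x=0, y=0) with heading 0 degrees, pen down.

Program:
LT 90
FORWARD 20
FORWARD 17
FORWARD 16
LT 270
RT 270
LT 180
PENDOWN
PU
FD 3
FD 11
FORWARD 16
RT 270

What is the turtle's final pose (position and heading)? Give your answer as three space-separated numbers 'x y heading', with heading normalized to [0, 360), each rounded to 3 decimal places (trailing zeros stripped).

Executing turtle program step by step:
Start: pos=(0,0), heading=0, pen down
LT 90: heading 0 -> 90
FD 20: (0,0) -> (0,20) [heading=90, draw]
FD 17: (0,20) -> (0,37) [heading=90, draw]
FD 16: (0,37) -> (0,53) [heading=90, draw]
LT 270: heading 90 -> 0
RT 270: heading 0 -> 90
LT 180: heading 90 -> 270
PD: pen down
PU: pen up
FD 3: (0,53) -> (0,50) [heading=270, move]
FD 11: (0,50) -> (0,39) [heading=270, move]
FD 16: (0,39) -> (0,23) [heading=270, move]
RT 270: heading 270 -> 0
Final: pos=(0,23), heading=0, 3 segment(s) drawn

Answer: 0 23 0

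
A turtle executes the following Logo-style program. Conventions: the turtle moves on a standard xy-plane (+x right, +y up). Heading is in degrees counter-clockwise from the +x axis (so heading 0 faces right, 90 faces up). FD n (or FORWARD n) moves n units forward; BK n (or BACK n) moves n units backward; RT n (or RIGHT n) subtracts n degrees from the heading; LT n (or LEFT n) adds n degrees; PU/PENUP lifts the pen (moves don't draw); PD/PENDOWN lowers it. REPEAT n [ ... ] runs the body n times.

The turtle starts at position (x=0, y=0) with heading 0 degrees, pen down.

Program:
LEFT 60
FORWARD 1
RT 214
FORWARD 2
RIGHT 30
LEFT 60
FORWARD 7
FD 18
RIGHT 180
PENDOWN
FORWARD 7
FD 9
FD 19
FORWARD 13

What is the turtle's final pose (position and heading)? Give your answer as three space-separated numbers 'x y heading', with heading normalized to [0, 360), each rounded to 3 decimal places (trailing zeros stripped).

Answer: 11.564 19.057 56

Derivation:
Executing turtle program step by step:
Start: pos=(0,0), heading=0, pen down
LT 60: heading 0 -> 60
FD 1: (0,0) -> (0.5,0.866) [heading=60, draw]
RT 214: heading 60 -> 206
FD 2: (0.5,0.866) -> (-1.298,-0.011) [heading=206, draw]
RT 30: heading 206 -> 176
LT 60: heading 176 -> 236
FD 7: (-1.298,-0.011) -> (-5.212,-5.814) [heading=236, draw]
FD 18: (-5.212,-5.814) -> (-15.277,-20.737) [heading=236, draw]
RT 180: heading 236 -> 56
PD: pen down
FD 7: (-15.277,-20.737) -> (-11.363,-14.933) [heading=56, draw]
FD 9: (-11.363,-14.933) -> (-6.33,-7.472) [heading=56, draw]
FD 19: (-6.33,-7.472) -> (4.294,8.28) [heading=56, draw]
FD 13: (4.294,8.28) -> (11.564,19.057) [heading=56, draw]
Final: pos=(11.564,19.057), heading=56, 8 segment(s) drawn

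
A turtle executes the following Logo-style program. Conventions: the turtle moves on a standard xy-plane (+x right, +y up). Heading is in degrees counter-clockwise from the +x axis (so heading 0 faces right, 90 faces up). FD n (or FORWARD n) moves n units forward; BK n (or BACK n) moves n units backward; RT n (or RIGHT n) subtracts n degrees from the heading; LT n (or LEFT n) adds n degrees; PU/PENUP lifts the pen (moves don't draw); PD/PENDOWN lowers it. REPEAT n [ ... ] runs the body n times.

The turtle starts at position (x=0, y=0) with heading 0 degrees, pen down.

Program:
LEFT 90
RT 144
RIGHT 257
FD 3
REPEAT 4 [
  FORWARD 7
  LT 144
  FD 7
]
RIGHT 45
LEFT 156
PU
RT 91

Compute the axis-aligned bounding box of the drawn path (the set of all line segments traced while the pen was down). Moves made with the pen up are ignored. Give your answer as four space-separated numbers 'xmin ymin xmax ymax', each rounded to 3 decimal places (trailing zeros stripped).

Executing turtle program step by step:
Start: pos=(0,0), heading=0, pen down
LT 90: heading 0 -> 90
RT 144: heading 90 -> 306
RT 257: heading 306 -> 49
FD 3: (0,0) -> (1.968,2.264) [heading=49, draw]
REPEAT 4 [
  -- iteration 1/4 --
  FD 7: (1.968,2.264) -> (6.561,7.547) [heading=49, draw]
  LT 144: heading 49 -> 193
  FD 7: (6.561,7.547) -> (-0.26,5.972) [heading=193, draw]
  -- iteration 2/4 --
  FD 7: (-0.26,5.972) -> (-7.081,4.398) [heading=193, draw]
  LT 144: heading 193 -> 337
  FD 7: (-7.081,4.398) -> (-0.637,1.663) [heading=337, draw]
  -- iteration 3/4 --
  FD 7: (-0.637,1.663) -> (5.806,-1.072) [heading=337, draw]
  LT 144: heading 337 -> 121
  FD 7: (5.806,-1.072) -> (2.201,4.928) [heading=121, draw]
  -- iteration 4/4 --
  FD 7: (2.201,4.928) -> (-1.404,10.928) [heading=121, draw]
  LT 144: heading 121 -> 265
  FD 7: (-1.404,10.928) -> (-2.014,3.955) [heading=265, draw]
]
RT 45: heading 265 -> 220
LT 156: heading 220 -> 16
PU: pen up
RT 91: heading 16 -> 285
Final: pos=(-2.014,3.955), heading=285, 9 segment(s) drawn

Segment endpoints: x in {-7.081, -2.014, -1.404, -0.637, -0.26, 0, 1.968, 2.201, 5.806, 6.561}, y in {-1.072, 0, 1.663, 2.264, 3.955, 4.398, 4.928, 5.972, 7.547, 10.928}
xmin=-7.081, ymin=-1.072, xmax=6.561, ymax=10.928

Answer: -7.081 -1.072 6.561 10.928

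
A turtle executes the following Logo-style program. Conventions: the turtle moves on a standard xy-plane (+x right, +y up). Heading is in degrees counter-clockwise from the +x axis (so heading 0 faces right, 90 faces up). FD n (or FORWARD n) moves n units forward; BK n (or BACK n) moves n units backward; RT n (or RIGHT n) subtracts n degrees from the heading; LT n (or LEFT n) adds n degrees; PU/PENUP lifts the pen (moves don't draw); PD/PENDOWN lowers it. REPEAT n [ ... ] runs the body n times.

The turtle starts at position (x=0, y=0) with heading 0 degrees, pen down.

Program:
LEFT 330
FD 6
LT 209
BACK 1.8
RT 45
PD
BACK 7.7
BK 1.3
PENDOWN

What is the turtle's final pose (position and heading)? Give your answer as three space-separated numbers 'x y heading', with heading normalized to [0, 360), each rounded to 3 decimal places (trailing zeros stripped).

Executing turtle program step by step:
Start: pos=(0,0), heading=0, pen down
LT 330: heading 0 -> 330
FD 6: (0,0) -> (5.196,-3) [heading=330, draw]
LT 209: heading 330 -> 179
BK 1.8: (5.196,-3) -> (6.996,-3.031) [heading=179, draw]
RT 45: heading 179 -> 134
PD: pen down
BK 7.7: (6.996,-3.031) -> (12.345,-8.57) [heading=134, draw]
BK 1.3: (12.345,-8.57) -> (13.248,-9.505) [heading=134, draw]
PD: pen down
Final: pos=(13.248,-9.505), heading=134, 4 segment(s) drawn

Answer: 13.248 -9.505 134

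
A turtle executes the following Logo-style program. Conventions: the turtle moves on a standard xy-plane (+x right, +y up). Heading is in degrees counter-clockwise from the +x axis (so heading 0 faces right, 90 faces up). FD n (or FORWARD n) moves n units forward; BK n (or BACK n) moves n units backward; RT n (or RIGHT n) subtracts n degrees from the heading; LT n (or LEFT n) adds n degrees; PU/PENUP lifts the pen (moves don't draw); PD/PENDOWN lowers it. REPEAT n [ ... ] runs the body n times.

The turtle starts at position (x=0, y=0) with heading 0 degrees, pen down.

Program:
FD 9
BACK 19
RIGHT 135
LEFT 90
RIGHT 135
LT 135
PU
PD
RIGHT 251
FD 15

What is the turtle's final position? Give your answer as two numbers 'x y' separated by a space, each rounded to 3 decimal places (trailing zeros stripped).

Executing turtle program step by step:
Start: pos=(0,0), heading=0, pen down
FD 9: (0,0) -> (9,0) [heading=0, draw]
BK 19: (9,0) -> (-10,0) [heading=0, draw]
RT 135: heading 0 -> 225
LT 90: heading 225 -> 315
RT 135: heading 315 -> 180
LT 135: heading 180 -> 315
PU: pen up
PD: pen down
RT 251: heading 315 -> 64
FD 15: (-10,0) -> (-3.424,13.482) [heading=64, draw]
Final: pos=(-3.424,13.482), heading=64, 3 segment(s) drawn

Answer: -3.424 13.482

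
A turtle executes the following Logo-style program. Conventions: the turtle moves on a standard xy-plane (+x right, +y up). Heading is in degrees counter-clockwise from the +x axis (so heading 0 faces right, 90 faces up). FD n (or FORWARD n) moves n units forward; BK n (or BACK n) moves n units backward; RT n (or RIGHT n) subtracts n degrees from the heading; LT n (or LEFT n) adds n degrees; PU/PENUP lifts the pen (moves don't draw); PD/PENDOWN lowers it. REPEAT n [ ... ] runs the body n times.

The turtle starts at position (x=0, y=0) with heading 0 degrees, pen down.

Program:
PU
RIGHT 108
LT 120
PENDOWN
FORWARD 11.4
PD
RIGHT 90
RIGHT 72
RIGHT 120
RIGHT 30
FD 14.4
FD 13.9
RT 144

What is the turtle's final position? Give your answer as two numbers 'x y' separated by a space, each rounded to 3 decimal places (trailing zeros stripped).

Executing turtle program step by step:
Start: pos=(0,0), heading=0, pen down
PU: pen up
RT 108: heading 0 -> 252
LT 120: heading 252 -> 12
PD: pen down
FD 11.4: (0,0) -> (11.151,2.37) [heading=12, draw]
PD: pen down
RT 90: heading 12 -> 282
RT 72: heading 282 -> 210
RT 120: heading 210 -> 90
RT 30: heading 90 -> 60
FD 14.4: (11.151,2.37) -> (18.351,14.841) [heading=60, draw]
FD 13.9: (18.351,14.841) -> (25.301,26.879) [heading=60, draw]
RT 144: heading 60 -> 276
Final: pos=(25.301,26.879), heading=276, 3 segment(s) drawn

Answer: 25.301 26.879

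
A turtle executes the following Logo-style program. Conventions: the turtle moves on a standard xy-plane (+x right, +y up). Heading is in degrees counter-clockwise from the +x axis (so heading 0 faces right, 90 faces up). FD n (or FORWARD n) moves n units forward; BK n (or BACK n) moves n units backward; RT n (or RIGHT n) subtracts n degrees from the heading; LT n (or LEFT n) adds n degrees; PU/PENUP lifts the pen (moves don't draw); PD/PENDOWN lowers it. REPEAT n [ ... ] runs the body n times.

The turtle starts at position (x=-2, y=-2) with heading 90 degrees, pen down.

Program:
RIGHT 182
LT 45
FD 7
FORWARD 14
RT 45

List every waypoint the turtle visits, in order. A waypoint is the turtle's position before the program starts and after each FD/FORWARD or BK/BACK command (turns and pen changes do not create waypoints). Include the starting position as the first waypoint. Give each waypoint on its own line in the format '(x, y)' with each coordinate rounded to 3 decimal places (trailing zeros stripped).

Answer: (-2, -2)
(2.774, -7.119)
(12.322, -17.358)

Derivation:
Executing turtle program step by step:
Start: pos=(-2,-2), heading=90, pen down
RT 182: heading 90 -> 268
LT 45: heading 268 -> 313
FD 7: (-2,-2) -> (2.774,-7.119) [heading=313, draw]
FD 14: (2.774,-7.119) -> (12.322,-17.358) [heading=313, draw]
RT 45: heading 313 -> 268
Final: pos=(12.322,-17.358), heading=268, 2 segment(s) drawn
Waypoints (3 total):
(-2, -2)
(2.774, -7.119)
(12.322, -17.358)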